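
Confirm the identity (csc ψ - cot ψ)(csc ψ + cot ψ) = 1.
LHS = csc²ψ - cot²ψ = (1 + cot²ψ) - cot²ψ = 1 = RHS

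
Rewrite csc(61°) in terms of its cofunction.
csc(61°) = sec(90° - 61°) = sec(29°)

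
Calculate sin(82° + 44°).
sin(82° + 44°) = sin 82° cos 44° + cos 82° sin 44° = 0.809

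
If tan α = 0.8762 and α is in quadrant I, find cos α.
cos α = 0.7521 (using tan²α + 1 = sec²α)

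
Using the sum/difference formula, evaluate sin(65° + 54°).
sin(65° + 54°) = sin 65° cos 54° + cos 65° sin 54° = 0.8746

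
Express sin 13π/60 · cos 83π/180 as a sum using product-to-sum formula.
sin 13π/60 cos 83π/180 = (1/2)[sin(13π/60+83π/180) + sin(13π/60-83π/180)]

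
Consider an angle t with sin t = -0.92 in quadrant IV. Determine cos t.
cos t = √(1 - sin²t) = 0.3919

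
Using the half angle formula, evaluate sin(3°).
sin(3°) = √((1 - cos 6°)/2) = 0.05234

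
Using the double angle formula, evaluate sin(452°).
sin(452°) = 2 sin 226° cos 226° = 0.9994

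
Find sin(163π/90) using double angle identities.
sin(163π/90) = 2 sin 163π/180 cos 163π/180 = -0.5592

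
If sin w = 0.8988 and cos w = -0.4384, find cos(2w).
cos(2w) = cos²w - sin²w = -0.6156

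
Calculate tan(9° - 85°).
tan(9° - 85°) = (tan 9° - tan 85°)/(1 + tan 9° tan 85°) = -4.011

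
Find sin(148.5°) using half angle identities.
sin(148.5°) = √((1 - cos 297°)/2) = 0.5225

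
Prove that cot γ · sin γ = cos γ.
LHS = (cos γ/sin γ) · sin γ = cos γ = RHS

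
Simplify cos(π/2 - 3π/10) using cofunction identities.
cos(π/2 - 3π/10) = sin(3π/10)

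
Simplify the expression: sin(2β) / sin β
sin(2β) / sin β = 2 cos β (using Double angle)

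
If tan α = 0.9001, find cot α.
cot α = 1/tan α = 1.111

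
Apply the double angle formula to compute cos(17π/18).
cos(17π/18) = 1 - 2sin²17π/36 = -0.9848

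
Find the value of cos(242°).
cos(242°) = -0.4695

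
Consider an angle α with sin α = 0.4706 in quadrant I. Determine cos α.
cos α = √(1 - sin²α) = 0.8823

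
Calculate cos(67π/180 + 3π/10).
cos(67π/180 + 3π/10) = cos 67π/180 cos 3π/10 - sin 67π/180 sin 3π/10 = -0.515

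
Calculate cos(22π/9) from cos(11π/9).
cos(22π/9) = cos²11π/9 - sin²11π/9 = 0.1736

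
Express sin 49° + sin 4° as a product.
sin 49° + sin 4° = 2 sin(26.5°) cos(22.5°)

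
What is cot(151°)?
cot(151°) = -1.804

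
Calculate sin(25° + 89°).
sin(25° + 89°) = sin 25° cos 89° + cos 25° sin 89° = 0.9135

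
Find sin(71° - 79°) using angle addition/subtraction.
sin(71° - 79°) = sin 71° cos 79° - cos 71° sin 79° = -0.1392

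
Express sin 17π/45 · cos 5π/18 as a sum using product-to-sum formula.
sin 17π/45 cos 5π/18 = (1/2)[sin(17π/45+5π/18) + sin(17π/45-5π/18)]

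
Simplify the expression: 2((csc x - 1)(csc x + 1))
2((csc x - 1)(csc x + 1)) = 2(cot²x) (using Diff. of squares)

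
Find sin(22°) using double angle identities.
sin(22°) = 2 sin 11° cos 11° = 0.3746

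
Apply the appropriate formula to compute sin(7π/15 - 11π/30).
sin(7π/15 - 11π/30) = sin 7π/15 cos 11π/30 - cos 7π/15 sin 11π/30 = 0.309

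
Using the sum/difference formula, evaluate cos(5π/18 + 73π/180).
cos(5π/18 + 73π/180) = cos 5π/18 cos 73π/180 - sin 5π/18 sin 73π/180 = -0.5446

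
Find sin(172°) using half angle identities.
sin(172°) = √((1 - cos 344°)/2) = 0.1392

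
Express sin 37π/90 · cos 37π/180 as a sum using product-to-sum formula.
sin 37π/90 cos 37π/180 = (1/2)[sin(37π/90+37π/180) + sin(37π/90-37π/180)]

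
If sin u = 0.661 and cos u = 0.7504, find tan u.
tan u = sin u / cos u = 0.8809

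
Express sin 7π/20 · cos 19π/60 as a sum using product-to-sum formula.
sin 7π/20 cos 19π/60 = (1/2)[sin(7π/20+19π/60) + sin(7π/20-19π/60)]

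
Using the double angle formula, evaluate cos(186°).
cos(186°) = cos²93° - sin²93° = -0.9945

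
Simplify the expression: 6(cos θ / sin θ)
6(cos θ / sin θ) = 6(cot θ) (using Quotient identity)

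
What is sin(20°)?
sin(20°) = 0.342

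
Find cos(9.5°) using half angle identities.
cos(9.5°) = √((1 + cos 19°)/2) = 0.9863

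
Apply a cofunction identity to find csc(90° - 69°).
csc(90° - 69°) = sec(69°) = 2.79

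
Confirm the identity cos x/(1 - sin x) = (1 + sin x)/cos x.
RHS = (1 + sin x)(1 - sin x) / (cos x(1 - sin x)) = (1 - sin²x) / (cos x(1 - sin x)) = cos²x / (cos x(1 - sin x)) = cos x/(1 - sin x) = LHS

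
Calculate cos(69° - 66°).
cos(69° - 66°) = cos 69° cos 66° + sin 69° sin 66° = 0.9986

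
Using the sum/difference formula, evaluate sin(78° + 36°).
sin(78° + 36°) = sin 78° cos 36° + cos 78° sin 36° = 0.9135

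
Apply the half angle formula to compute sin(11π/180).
sin(11π/180) = √((1 - cos 11π/90)/2) = 0.1908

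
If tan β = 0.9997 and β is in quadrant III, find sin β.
sin β = -0.707 (using tan²β + 1 = sec²β)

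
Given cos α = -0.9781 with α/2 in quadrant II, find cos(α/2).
cos(α/2) = ±√((1 + cos α)/2); negative since α/2 ∈ QII, so cos(α/2) = -0.1046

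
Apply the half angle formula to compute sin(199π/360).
sin(199π/360) = √((1 - cos 199π/180)/2) = 0.9863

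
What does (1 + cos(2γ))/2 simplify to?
(1 + cos(2γ))/2 = cos²γ (using Power reduction)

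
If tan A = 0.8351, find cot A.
cot A = 1/tan A = 1.197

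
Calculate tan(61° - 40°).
tan(61° - 40°) = (tan 61° - tan 40°)/(1 + tan 61° tan 40°) = 0.3839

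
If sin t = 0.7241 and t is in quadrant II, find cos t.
cos t = -0.6897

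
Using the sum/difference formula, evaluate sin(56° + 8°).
sin(56° + 8°) = sin 56° cos 8° + cos 56° sin 8° = 0.8988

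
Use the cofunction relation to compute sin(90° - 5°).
sin(90° - 5°) = cos(5°) = 0.9962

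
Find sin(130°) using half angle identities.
sin(130°) = √((1 - cos 260°)/2) = 0.766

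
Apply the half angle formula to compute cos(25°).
cos(25°) = √((1 + cos 50°)/2) = 0.9063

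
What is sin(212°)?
sin(212°) = -0.5299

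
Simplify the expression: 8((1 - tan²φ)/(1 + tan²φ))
8((1 - tan²φ)/(1 + tan²φ)) = 8(cos(2φ)) (using Double angle)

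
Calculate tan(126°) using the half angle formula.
tan(126°) = sin 252° / (1 + cos 252°) = -1.376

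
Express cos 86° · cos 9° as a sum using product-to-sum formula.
cos 86° cos 9° = (1/2)[cos(86°-9°) + cos(86°+9°)]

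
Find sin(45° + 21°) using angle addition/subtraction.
sin(45° + 21°) = sin 45° cos 21° + cos 45° sin 21° = 0.9135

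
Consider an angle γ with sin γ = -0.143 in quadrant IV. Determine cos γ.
cos γ = √(1 - sin²γ) = 0.9897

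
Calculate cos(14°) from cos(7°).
cos(14°) = 1 - 2sin²7° = 0.9703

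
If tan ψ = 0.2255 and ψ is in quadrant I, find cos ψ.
cos ψ = 0.9755 (using tan²ψ + 1 = sec²ψ)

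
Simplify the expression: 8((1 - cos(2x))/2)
8((1 - cos(2x))/2) = 8(sin²x) (using Power reduction)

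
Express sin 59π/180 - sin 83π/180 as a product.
sin 59π/180 - sin 83π/180 = 2 cos(71π/180) sin(-π/15)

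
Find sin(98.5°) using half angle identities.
sin(98.5°) = √((1 - cos 197°)/2) = 0.989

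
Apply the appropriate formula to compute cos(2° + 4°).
cos(2° + 4°) = cos 2° cos 4° - sin 2° sin 4° = 0.9945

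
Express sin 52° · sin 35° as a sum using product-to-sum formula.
sin 52° sin 35° = (1/2)[cos(52°-35°) - cos(52°+35°)]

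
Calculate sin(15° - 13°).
sin(15° - 13°) = sin 15° cos 13° - cos 15° sin 13° = 0.0349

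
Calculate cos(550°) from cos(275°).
cos(550°) = cos²275° - sin²275° = -0.9848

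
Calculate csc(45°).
csc(45°) = √2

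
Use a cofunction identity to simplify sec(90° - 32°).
sec(90° - 32°) = csc(32°)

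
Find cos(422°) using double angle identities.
cos(422°) = cos²211° - sin²211° = 0.4695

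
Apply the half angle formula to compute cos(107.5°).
cos(107.5°) = -√((1 + cos 215°)/2) = -0.3007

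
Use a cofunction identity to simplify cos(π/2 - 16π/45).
cos(π/2 - 16π/45) = sin(16π/45)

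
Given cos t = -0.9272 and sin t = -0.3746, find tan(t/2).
tan(t/2) = sin t / (1 + cos t) = -5.146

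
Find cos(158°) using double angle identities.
cos(158°) = cos²79° - sin²79° = -0.9272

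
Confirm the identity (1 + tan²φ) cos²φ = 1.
LHS = sec²φ · cos²φ = (1/cos²φ) · cos²φ = 1 = RHS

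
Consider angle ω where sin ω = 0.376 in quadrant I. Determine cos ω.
cos ω = √(1 - sin²ω) = 0.9266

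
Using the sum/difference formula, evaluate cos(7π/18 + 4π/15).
cos(7π/18 + 4π/15) = cos 7π/18 cos 4π/15 - sin 7π/18 sin 4π/15 = -0.4695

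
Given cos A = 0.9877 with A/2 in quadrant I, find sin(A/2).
sin(A/2) = ±√((1 - cos A)/2); positive since A/2 ∈ QI, so sin(A/2) = 0.07842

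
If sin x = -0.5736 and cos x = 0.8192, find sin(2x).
sin(2x) = 2 sin x cos x = -0.9398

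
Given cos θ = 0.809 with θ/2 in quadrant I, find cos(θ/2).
cos(θ/2) = ±√((1 + cos θ)/2); positive since θ/2 ∈ QI, so cos(θ/2) = 0.9511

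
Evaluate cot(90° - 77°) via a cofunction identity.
cot(90° - 77°) = tan(77°) = 4.331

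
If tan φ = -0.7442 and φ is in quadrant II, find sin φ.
sin φ = 0.597 (using tan²φ + 1 = sec²φ)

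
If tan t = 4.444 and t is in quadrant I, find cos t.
cos t = 0.2195 (using tan²t + 1 = sec²t)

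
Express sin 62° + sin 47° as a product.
sin 62° + sin 47° = 2 sin(54.5°) cos(7.5°)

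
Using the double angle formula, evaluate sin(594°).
sin(594°) = 2 sin 297° cos 297° = -0.809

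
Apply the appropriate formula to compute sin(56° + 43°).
sin(56° + 43°) = sin 56° cos 43° + cos 56° sin 43° = 0.9877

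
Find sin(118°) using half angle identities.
sin(118°) = √((1 - cos 236°)/2) = 0.8829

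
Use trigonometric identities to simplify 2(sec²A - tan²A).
2(sec²A - tan²A) = 2 (using Pythagorean identity)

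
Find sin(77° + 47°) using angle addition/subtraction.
sin(77° + 47°) = sin 77° cos 47° + cos 77° sin 47° = 0.829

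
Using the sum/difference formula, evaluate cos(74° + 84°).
cos(74° + 84°) = cos 74° cos 84° - sin 74° sin 84° = -0.9272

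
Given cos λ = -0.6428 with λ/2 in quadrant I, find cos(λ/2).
cos(λ/2) = ±√((1 + cos λ)/2); positive since λ/2 ∈ QI, so cos(λ/2) = 0.4226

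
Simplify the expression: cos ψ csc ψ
cos ψ csc ψ = cot ψ (using Reciprocal + quotient)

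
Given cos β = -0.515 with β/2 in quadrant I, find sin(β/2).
sin(β/2) = ±√((1 - cos β)/2); positive since β/2 ∈ QI, so sin(β/2) = 0.8703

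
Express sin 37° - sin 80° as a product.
sin 37° - sin 80° = 2 cos(58.5°) sin(-21.5°)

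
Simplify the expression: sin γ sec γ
sin γ sec γ = tan γ (using Reciprocal + quotient)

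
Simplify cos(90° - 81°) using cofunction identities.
cos(90° - 81°) = sin(81°)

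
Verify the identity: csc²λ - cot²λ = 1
LHS = 1/sin²λ - cos²λ/sin²λ = (1 - cos²λ)/sin²λ = sin²λ/sin²λ = 1 = RHS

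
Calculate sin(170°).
sin(170°) = 0.1736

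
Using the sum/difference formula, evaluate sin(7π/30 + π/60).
sin(7π/30 + π/60) = sin 7π/30 cos π/60 + cos 7π/30 sin π/60 = √2/2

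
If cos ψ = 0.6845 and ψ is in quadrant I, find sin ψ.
sin ψ = 0.729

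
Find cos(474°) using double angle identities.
cos(474°) = cos²237° - sin²237° = -0.4067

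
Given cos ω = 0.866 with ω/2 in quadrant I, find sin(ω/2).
sin(ω/2) = ±√((1 - cos ω)/2); positive since ω/2 ∈ QI, so sin(ω/2) = 0.2588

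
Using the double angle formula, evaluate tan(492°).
tan(492°) = 2 tan 246° / (1 - tan²246°) = -1.111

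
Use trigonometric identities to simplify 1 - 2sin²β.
1 - 2sin²β = cos(2β) (using Double angle)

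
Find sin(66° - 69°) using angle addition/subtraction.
sin(66° - 69°) = sin 66° cos 69° - cos 66° sin 69° = -0.05234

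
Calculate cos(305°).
cos(305°) = 0.5736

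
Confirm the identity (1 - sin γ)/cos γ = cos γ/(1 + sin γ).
LHS = (1 - sin γ)(1 + sin γ) / (cos γ(1 + sin γ)) = (1 - sin²γ) / (cos γ(1 + sin γ)) = cos²γ / (cos γ(1 + sin γ)) = cos γ/(1 + sin γ) = RHS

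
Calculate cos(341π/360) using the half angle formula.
cos(341π/360) = -√((1 + cos 341π/180)/2) = -0.9863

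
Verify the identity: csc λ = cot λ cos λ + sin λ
RHS = cos²λ/sin λ + sin λ = (cos²λ + sin²λ)/sin λ = 1/sin λ = csc λ = LHS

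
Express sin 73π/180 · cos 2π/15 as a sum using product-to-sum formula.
sin 73π/180 cos 2π/15 = (1/2)[sin(73π/180+2π/15) + sin(73π/180-2π/15)]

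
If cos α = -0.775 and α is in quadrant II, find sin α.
sin α = 0.632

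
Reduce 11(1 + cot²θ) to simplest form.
11(1 + cot²θ) = 11(csc²θ) (using Pythagorean identity)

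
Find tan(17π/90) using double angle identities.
tan(17π/90) = 2 tan 17π/180 / (1 - tan²17π/180) = 0.6745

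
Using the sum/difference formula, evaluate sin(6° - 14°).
sin(6° - 14°) = sin 6° cos 14° - cos 6° sin 14° = -0.1392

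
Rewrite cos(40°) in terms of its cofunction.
cos(40°) = sin(90° - 40°) = sin(50°)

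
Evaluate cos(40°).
cos(40°) = 0.766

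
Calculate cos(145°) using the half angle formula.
cos(145°) = -√((1 + cos 290°)/2) = -0.8192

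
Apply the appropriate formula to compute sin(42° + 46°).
sin(42° + 46°) = sin 42° cos 46° + cos 42° sin 46° = 0.9994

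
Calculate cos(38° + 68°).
cos(38° + 68°) = cos 38° cos 68° - sin 38° sin 68° = -0.2756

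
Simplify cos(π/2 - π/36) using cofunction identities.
cos(π/2 - π/36) = sin(π/36)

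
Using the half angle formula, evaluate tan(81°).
tan(81°) = sin 162° / (1 + cos 162°) = 6.314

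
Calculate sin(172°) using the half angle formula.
sin(172°) = √((1 - cos 344°)/2) = 0.1392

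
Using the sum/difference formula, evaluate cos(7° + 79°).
cos(7° + 79°) = cos 7° cos 79° - sin 7° sin 79° = 0.06976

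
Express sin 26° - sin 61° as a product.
sin 26° - sin 61° = 2 cos(43.5°) sin(-17.5°)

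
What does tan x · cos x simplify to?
tan x · cos x = sin x (using Quotient identity)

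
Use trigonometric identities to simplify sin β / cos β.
sin β / cos β = tan β (using Quotient identity)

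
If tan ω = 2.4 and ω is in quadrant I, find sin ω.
sin ω = 0.9231 (using tan²ω + 1 = sec²ω)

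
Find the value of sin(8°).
sin(8°) = 0.1392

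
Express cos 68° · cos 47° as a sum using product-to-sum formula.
cos 68° cos 47° = (1/2)[cos(68°-47°) + cos(68°+47°)]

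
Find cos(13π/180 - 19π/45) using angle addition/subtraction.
cos(13π/180 - 19π/45) = cos 13π/180 cos 19π/45 + sin 13π/180 sin 19π/45 = 0.454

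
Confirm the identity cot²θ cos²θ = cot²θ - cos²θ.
RHS = cos²θ/sin²θ - cos²θ = cos²θ(1/sin²θ - 1) = cos²θ · (1 - sin²θ)/sin²θ = cos²θ · cos²θ/sin²θ = cos²θ · cot²θ = LHS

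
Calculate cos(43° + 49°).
cos(43° + 49°) = cos 43° cos 49° - sin 43° sin 49° = -0.0349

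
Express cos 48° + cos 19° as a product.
cos 48° + cos 19° = 2 cos(33.5°) cos(14.5°)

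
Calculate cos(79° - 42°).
cos(79° - 42°) = cos 79° cos 42° + sin 79° sin 42° = 0.7986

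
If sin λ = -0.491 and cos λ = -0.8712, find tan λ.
tan λ = sin λ / cos λ = 0.5636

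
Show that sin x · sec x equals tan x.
LHS = sin x · (1/cos x) = sin x/cos x = tan x = RHS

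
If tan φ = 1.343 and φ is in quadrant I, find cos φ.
cos φ = 0.5972 (using tan²φ + 1 = sec²φ)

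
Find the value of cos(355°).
cos(355°) = 0.9962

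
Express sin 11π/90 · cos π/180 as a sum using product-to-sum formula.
sin 11π/90 cos π/180 = (1/2)[sin(11π/90+π/180) + sin(11π/90-π/180)]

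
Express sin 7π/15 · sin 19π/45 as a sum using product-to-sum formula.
sin 7π/15 sin 19π/45 = (1/2)[cos(7π/15-19π/45) - cos(7π/15+19π/45)]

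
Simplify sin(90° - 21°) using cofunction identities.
sin(90° - 21°) = cos(21°)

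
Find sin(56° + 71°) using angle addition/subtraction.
sin(56° + 71°) = sin 56° cos 71° + cos 56° sin 71° = 0.7986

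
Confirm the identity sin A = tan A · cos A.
RHS = (sin A/cos A) · cos A = sin A = LHS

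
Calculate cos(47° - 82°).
cos(47° - 82°) = cos 47° cos 82° + sin 47° sin 82° = 0.8192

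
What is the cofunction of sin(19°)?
sin(19°) = cos(90° - 19°) = cos(71°)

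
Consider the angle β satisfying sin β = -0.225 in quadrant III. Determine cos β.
cos β = ±√(1 - sin²β) = -0.9744 (negative in QIII)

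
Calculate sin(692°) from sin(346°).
sin(692°) = 2 sin 346° cos 346° = -0.4695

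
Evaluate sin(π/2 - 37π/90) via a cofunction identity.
sin(π/2 - 37π/90) = cos(37π/90) = 0.2756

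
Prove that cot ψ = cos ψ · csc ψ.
RHS = cos ψ · (1/sin ψ) = cos ψ/sin ψ = cot ψ = LHS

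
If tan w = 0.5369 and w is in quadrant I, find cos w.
cos w = 0.881 (using tan²w + 1 = sec²w)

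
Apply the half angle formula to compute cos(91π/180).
cos(91π/180) = -√((1 + cos 91π/90)/2) = -0.01745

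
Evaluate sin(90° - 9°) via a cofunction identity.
sin(90° - 9°) = cos(9°) = 0.9877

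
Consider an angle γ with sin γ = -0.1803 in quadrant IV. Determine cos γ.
cos γ = √(1 - sin²γ) = 0.9836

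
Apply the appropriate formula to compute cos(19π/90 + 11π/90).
cos(19π/90 + 11π/90) = cos 19π/90 cos 11π/90 - sin 19π/90 sin 11π/90 = 1/2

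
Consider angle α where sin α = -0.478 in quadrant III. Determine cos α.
cos α = ±√(1 - sin²α) = -0.8784 (negative in QIII)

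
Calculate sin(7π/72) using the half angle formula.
sin(7π/72) = √((1 - cos 7π/36)/2) = 0.3007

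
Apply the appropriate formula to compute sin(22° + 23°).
sin(22° + 23°) = sin 22° cos 23° + cos 22° sin 23° = √2/2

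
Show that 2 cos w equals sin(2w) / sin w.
RHS = 2 sin w cos w / sin w = 2 cos w = LHS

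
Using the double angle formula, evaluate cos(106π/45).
cos(106π/45) = cos²53π/45 - sin²53π/45 = 0.4384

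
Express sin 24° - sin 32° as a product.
sin 24° - sin 32° = 2 cos(28°) sin(-4°)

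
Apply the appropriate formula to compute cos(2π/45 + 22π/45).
cos(2π/45 + 22π/45) = cos 2π/45 cos 22π/45 - sin 2π/45 sin 22π/45 = -0.1045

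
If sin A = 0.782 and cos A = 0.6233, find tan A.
tan A = sin A / cos A = 1.255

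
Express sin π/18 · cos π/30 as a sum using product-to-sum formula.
sin π/18 cos π/30 = (1/2)[sin(π/18+π/30) + sin(π/18-π/30)]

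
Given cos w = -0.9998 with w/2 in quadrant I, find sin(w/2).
sin(w/2) = ±√((1 - cos w)/2); positive since w/2 ∈ QI, so sin(w/2) = 0.9999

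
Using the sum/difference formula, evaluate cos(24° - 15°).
cos(24° - 15°) = cos 24° cos 15° + sin 24° sin 15° = 0.9877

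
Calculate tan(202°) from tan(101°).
tan(202°) = 2 tan 101° / (1 - tan²101°) = 0.404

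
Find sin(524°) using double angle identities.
sin(524°) = 2 sin 262° cos 262° = 0.2756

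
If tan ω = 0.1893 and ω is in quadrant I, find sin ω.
sin ω = 0.186 (using tan²ω + 1 = sec²ω)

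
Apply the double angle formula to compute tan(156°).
tan(156°) = 2 tan 78° / (1 - tan²78°) = -0.4452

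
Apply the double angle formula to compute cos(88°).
cos(88°) = cos²44° - sin²44° = 0.0349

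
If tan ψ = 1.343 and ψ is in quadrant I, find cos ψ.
cos ψ = 0.5972 (using tan²ψ + 1 = sec²ψ)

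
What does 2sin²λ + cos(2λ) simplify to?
2sin²λ + cos(2λ) = 1 (using Double angle)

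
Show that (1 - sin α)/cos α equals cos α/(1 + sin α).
LHS = (1 - sin α)(1 + sin α) / (cos α(1 + sin α)) = (1 - sin²α) / (cos α(1 + sin α)) = cos²α / (cos α(1 + sin α)) = cos α/(1 + sin α) = RHS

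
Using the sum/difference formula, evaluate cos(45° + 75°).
cos(45° + 75°) = cos 45° cos 75° - sin 45° sin 75° = -1/2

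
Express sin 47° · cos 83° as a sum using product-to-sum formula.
sin 47° cos 83° = (1/2)[sin(47°+83°) + sin(47°-83°)]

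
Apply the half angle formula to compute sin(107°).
sin(107°) = √((1 - cos 214°)/2) = 0.9563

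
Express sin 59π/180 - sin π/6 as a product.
sin 59π/180 - sin π/6 = 2 cos(89π/360) sin(29π/360)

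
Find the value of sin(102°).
sin(102°) = 0.9781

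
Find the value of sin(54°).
sin(54°) = 0.809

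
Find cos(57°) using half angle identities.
cos(57°) = √((1 + cos 114°)/2) = 0.5446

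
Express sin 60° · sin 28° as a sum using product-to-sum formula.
sin 60° sin 28° = (1/2)[cos(60°-28°) - cos(60°+28°)]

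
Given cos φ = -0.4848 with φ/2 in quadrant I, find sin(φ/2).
sin(φ/2) = ±√((1 - cos φ)/2); positive since φ/2 ∈ QI, so sin(φ/2) = 0.8616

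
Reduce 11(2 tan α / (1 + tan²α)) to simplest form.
11(2 tan α / (1 + tan²α)) = 11(sin(2α)) (using Double angle)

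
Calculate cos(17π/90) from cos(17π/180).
cos(17π/90) = cos²17π/180 - sin²17π/180 = 0.829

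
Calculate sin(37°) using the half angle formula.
sin(37°) = √((1 - cos 74°)/2) = 0.6018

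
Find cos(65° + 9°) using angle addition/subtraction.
cos(65° + 9°) = cos 65° cos 9° - sin 65° sin 9° = 0.2756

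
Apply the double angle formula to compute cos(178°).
cos(178°) = cos²89° - sin²89° = -0.9994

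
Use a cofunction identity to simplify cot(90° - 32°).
cot(90° - 32°) = tan(32°)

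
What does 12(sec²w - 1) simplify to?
12(sec²w - 1) = 12(tan²w) (using Pythagorean identity)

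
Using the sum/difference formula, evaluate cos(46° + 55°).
cos(46° + 55°) = cos 46° cos 55° - sin 46° sin 55° = -0.1908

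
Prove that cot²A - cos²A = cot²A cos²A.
LHS = cos²A/sin²A - cos²A = cos²A(1/sin²A - 1) = cos²A · (1 - sin²A)/sin²A = cos²A · cos²A/sin²A = cos²A · cot²A = RHS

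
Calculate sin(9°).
sin(9°) = 0.1564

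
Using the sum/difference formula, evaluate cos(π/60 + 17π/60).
cos(π/60 + 17π/60) = cos π/60 cos 17π/60 - sin π/60 sin 17π/60 = 0.5878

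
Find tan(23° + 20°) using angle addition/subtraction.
tan(23° + 20°) = (tan 23° + tan 20°)/(1 - tan 23° tan 20°) = 0.9325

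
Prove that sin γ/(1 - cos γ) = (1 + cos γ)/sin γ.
LHS = sin γ(1 + cos γ) / ((1 - cos γ)(1 + cos γ)) = sin γ(1 + cos γ) / (1 - cos²γ) = sin γ(1 + cos γ) / sin²γ = (1 + cos γ)/sin γ = RHS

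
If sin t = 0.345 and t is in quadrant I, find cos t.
cos t = 0.9386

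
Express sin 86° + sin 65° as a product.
sin 86° + sin 65° = 2 sin(75.5°) cos(10.5°)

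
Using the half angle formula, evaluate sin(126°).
sin(126°) = √((1 - cos 252°)/2) = 0.809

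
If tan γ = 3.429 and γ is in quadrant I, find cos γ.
cos γ = 0.28 (using tan²γ + 1 = sec²γ)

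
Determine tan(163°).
tan(163°) = -0.3057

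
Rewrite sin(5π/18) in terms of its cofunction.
sin(5π/18) = cos(π/2 - 5π/18) = cos(2π/9)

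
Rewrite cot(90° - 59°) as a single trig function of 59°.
cot(90° - 59°) = tan(59°)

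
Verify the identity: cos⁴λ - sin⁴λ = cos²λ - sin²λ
LHS = (cos²λ - sin²λ)(cos²λ + sin²λ) = (cos²λ - sin²λ) · 1 = cos²λ - sin²λ = RHS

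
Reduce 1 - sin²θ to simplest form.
1 - sin²θ = cos²θ (using Pythagorean identity)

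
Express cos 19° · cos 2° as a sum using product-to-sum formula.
cos 19° cos 2° = (1/2)[cos(19°-2°) + cos(19°+2°)]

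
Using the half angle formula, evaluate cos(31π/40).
cos(31π/40) = -√((1 + cos 31π/20)/2) = -0.7604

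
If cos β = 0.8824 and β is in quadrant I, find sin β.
sin β = 0.4705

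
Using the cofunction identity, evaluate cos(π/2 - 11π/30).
cos(π/2 - 11π/30) = sin(11π/30) = 0.9135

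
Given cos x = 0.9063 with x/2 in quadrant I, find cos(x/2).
cos(x/2) = ±√((1 + cos x)/2); positive since x/2 ∈ QI, so cos(x/2) = 0.9763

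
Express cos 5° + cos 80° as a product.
cos 5° + cos 80° = 2 cos(42.5°) cos(-37.5°)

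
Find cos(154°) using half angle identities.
cos(154°) = -√((1 + cos 308°)/2) = -0.8988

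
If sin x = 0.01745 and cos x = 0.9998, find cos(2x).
cos(2x) = cos²x - sin²x = 0.9993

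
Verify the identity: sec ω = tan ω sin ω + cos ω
RHS = sin²ω/cos ω + cos ω = (sin²ω + cos²ω)/cos ω = 1/cos ω = sec ω = LHS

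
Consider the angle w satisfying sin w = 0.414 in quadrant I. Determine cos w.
cos w = √(1 - sin²w) = 0.9103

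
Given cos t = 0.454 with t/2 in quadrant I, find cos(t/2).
cos(t/2) = ±√((1 + cos t)/2); positive since t/2 ∈ QI, so cos(t/2) = 0.8526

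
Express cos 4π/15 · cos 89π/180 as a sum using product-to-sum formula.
cos 4π/15 cos 89π/180 = (1/2)[cos(4π/15-89π/180) + cos(4π/15+89π/180)]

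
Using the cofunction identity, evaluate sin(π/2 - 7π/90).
sin(π/2 - 7π/90) = cos(7π/90) = 0.9703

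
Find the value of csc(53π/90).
csc(53π/90) = 1.04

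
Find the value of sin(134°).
sin(134°) = 0.7193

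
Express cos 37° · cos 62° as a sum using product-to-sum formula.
cos 37° cos 62° = (1/2)[cos(37°-62°) + cos(37°+62°)]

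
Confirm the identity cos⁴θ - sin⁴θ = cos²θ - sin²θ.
LHS = (cos²θ - sin²θ)(cos²θ + sin²θ) = (cos²θ - sin²θ) · 1 = cos²θ - sin²θ = RHS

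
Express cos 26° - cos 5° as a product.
cos 26° - cos 5° = -2 sin(15.5°) sin(10.5°)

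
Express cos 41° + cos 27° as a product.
cos 41° + cos 27° = 2 cos(34°) cos(7°)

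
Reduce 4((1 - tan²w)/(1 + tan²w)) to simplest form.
4((1 - tan²w)/(1 + tan²w)) = 4(cos(2w)) (using Double angle)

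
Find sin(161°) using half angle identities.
sin(161°) = √((1 - cos 322°)/2) = 0.3256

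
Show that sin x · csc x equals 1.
LHS = sin x · (1/sin x) = 1 = RHS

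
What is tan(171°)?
tan(171°) = -0.1584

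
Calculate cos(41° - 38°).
cos(41° - 38°) = cos 41° cos 38° + sin 41° sin 38° = 0.9986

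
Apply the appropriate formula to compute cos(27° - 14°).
cos(27° - 14°) = cos 27° cos 14° + sin 27° sin 14° = 0.9744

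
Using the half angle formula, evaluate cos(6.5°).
cos(6.5°) = √((1 + cos 13°)/2) = 0.9936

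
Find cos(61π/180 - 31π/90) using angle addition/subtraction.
cos(61π/180 - 31π/90) = cos 61π/180 cos 31π/90 + sin 61π/180 sin 31π/90 = 0.9998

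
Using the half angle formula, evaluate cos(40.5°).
cos(40.5°) = √((1 + cos 81°)/2) = 0.7604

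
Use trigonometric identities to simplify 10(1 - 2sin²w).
10(1 - 2sin²w) = 10(cos(2w)) (using Double angle)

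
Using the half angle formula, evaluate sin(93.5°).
sin(93.5°) = √((1 - cos 187°)/2) = 0.9981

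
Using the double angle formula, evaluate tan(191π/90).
tan(191π/90) = 2 tan 191π/180 / (1 - tan²191π/180) = 0.404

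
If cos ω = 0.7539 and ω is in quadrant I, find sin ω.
sin ω = 0.657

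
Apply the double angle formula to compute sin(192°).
sin(192°) = 2 sin 96° cos 96° = -0.2079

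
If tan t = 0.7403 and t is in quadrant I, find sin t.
sin t = 0.595 (using tan²t + 1 = sec²t)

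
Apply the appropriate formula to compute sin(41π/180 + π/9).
sin(41π/180 + π/9) = sin 41π/180 cos π/9 + cos 41π/180 sin π/9 = 0.8746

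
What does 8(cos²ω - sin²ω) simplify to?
8(cos²ω - sin²ω) = 8(cos(2ω)) (using Double angle)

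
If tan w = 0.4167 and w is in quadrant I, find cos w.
cos w = 0.9231 (using tan²w + 1 = sec²w)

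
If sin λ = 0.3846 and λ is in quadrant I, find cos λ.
cos λ = 0.9231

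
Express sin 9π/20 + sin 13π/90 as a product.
sin 9π/20 + sin 13π/90 = 2 sin(107π/360) cos(11π/72)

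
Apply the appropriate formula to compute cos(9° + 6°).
cos(9° + 6°) = cos 9° cos 6° - sin 9° sin 6° = (√6+√2)/4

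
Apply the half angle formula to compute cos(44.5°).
cos(44.5°) = √((1 + cos 89°)/2) = 0.7133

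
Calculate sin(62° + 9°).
sin(62° + 9°) = sin 62° cos 9° + cos 62° sin 9° = 0.9455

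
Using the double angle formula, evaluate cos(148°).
cos(148°) = cos²74° - sin²74° = -0.848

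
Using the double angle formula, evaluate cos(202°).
cos(202°) = cos²101° - sin²101° = -0.9272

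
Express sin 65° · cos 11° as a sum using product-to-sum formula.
sin 65° cos 11° = (1/2)[sin(65°+11°) + sin(65°-11°)]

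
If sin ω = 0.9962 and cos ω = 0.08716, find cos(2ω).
cos(2ω) = cos²ω - sin²ω = -0.9848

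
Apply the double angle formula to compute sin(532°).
sin(532°) = 2 sin 266° cos 266° = 0.1392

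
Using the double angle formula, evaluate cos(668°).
cos(668°) = 2cos²334° - 1 = 0.6157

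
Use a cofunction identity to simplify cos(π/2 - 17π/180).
cos(π/2 - 17π/180) = sin(17π/180)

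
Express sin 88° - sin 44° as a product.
sin 88° - sin 44° = 2 cos(66°) sin(22°)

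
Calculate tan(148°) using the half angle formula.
tan(148°) = sin 296° / (1 + cos 296°) = -0.6249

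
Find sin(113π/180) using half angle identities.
sin(113π/180) = √((1 - cos 113π/90)/2) = 0.9205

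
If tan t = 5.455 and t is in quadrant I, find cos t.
cos t = 0.1803 (using tan²t + 1 = sec²t)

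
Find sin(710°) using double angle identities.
sin(710°) = 2 sin 355° cos 355° = -0.1736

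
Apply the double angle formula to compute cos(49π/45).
cos(49π/45) = cos²49π/90 - sin²49π/90 = -0.9613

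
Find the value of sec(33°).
sec(33°) = 1.192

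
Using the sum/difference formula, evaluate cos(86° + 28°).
cos(86° + 28°) = cos 86° cos 28° - sin 86° sin 28° = -0.4067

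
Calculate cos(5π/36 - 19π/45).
cos(5π/36 - 19π/45) = cos 5π/36 cos 19π/45 + sin 5π/36 sin 19π/45 = 0.6293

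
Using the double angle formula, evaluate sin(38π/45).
sin(38π/45) = 2 sin 19π/45 cos 19π/45 = 0.4695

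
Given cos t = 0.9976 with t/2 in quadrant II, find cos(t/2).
cos(t/2) = ±√((1 + cos t)/2); negative since t/2 ∈ QII, so cos(t/2) = -0.9994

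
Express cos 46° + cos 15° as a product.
cos 46° + cos 15° = 2 cos(30.5°) cos(15.5°)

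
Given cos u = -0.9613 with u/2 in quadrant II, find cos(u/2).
cos(u/2) = ±√((1 + cos u)/2); negative since u/2 ∈ QII, so cos(u/2) = -0.1391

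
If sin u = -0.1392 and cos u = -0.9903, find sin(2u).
sin(2u) = 2 sin u cos u = 0.2757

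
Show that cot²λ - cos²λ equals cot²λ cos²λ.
LHS = cos²λ/sin²λ - cos²λ = cos²λ(1/sin²λ - 1) = cos²λ · (1 - sin²λ)/sin²λ = cos²λ · cos²λ/sin²λ = cos²λ · cot²λ = RHS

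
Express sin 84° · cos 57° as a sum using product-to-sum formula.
sin 84° cos 57° = (1/2)[sin(84°+57°) + sin(84°-57°)]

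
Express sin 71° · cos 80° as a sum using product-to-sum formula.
sin 71° cos 80° = (1/2)[sin(71°+80°) + sin(71°-80°)]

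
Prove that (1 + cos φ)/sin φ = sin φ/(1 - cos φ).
RHS = sin φ(1 + cos φ) / ((1 - cos φ)(1 + cos φ)) = sin φ(1 + cos φ) / (1 - cos²φ) = sin φ(1 + cos φ) / sin²φ = (1 + cos φ)/sin φ = LHS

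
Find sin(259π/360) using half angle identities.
sin(259π/360) = √((1 - cos 259π/180)/2) = 0.7716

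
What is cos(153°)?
cos(153°) = -0.891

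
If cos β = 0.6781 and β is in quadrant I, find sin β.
sin β = 0.735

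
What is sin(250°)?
sin(250°) = -0.9397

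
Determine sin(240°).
sin(240°) = -√3/2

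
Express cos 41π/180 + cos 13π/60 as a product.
cos 41π/180 + cos 13π/60 = 2 cos(2π/9) cos(π/180)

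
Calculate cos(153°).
cos(153°) = -0.891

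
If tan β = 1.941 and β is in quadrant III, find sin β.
sin β = -0.889 (using tan²β + 1 = sec²β)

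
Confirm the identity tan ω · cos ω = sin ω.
LHS = (sin ω/cos ω) · cos ω = sin ω = RHS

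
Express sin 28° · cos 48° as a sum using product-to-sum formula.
sin 28° cos 48° = (1/2)[sin(28°+48°) + sin(28°-48°)]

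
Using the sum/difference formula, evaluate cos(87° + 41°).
cos(87° + 41°) = cos 87° cos 41° - sin 87° sin 41° = -0.6157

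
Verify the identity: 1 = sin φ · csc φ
RHS = sin φ · (1/sin φ) = 1 = LHS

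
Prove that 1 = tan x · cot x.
RHS = (sin x/cos x) · (cos x/sin x) = 1 = LHS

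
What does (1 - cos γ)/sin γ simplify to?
(1 - cos γ)/sin γ = tan(γ/2) (using Half angle)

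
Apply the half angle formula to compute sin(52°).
sin(52°) = √((1 - cos 104°)/2) = 0.788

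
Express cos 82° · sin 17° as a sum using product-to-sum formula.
cos 82° sin 17° = (1/2)[sin(82°+17°) - sin(82°-17°)]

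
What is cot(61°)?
cot(61°) = 0.5543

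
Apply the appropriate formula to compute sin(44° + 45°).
sin(44° + 45°) = sin 44° cos 45° + cos 44° sin 45° = 0.9998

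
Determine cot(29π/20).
cot(29π/20) = 0.1584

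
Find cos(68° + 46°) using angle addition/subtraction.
cos(68° + 46°) = cos 68° cos 46° - sin 68° sin 46° = -0.4067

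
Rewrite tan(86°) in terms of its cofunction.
tan(86°) = cot(90° - 86°) = cot(4°)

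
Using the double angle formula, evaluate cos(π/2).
cos(π/2) = 1 - 2sin²π/4 = 0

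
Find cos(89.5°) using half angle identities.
cos(89.5°) = √((1 + cos 179°)/2) = 0.008727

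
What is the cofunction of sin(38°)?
sin(38°) = cos(90° - 38°) = cos(52°)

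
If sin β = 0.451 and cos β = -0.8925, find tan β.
tan β = sin β / cos β = -0.5053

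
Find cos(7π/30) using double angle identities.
cos(7π/30) = cos²7π/60 - sin²7π/60 = 0.7431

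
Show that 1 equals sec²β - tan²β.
RHS = 1/cos²β - sin²β/cos²β = (1 - sin²β)/cos²β = cos²β/cos²β = 1 = LHS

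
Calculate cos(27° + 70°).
cos(27° + 70°) = cos 27° cos 70° - sin 27° sin 70° = -0.1219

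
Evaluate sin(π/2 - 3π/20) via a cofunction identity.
sin(π/2 - 3π/20) = cos(3π/20) = 0.891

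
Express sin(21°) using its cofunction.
sin(21°) = cos(90° - 21°) = cos(69°)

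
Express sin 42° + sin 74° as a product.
sin 42° + sin 74° = 2 sin(58°) cos(-16°)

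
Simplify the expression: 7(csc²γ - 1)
7(csc²γ - 1) = 7(cot²γ) (using Pythagorean identity)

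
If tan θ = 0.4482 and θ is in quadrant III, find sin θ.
sin θ = -0.409 (using tan²θ + 1 = sec²θ)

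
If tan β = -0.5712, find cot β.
cot β = 1/tan β = -1.751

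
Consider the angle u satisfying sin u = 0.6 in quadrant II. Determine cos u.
cos u = ±√(1 - sin²u) = -0.8 (negative in QII)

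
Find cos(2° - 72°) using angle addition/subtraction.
cos(2° - 72°) = cos 2° cos 72° + sin 2° sin 72° = 0.342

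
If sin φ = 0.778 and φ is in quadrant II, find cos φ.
cos φ = -0.6283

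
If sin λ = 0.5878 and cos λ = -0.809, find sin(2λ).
sin(2λ) = 2 sin λ cos λ = -0.9511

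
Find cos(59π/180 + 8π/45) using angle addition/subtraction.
cos(59π/180 + 8π/45) = cos 59π/180 cos 8π/45 - sin 59π/180 sin 8π/45 = -0.01745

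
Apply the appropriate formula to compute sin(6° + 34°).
sin(6° + 34°) = sin 6° cos 34° + cos 6° sin 34° = 0.6428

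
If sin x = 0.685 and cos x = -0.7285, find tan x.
tan x = sin x / cos x = -0.9403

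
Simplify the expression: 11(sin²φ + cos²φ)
11(sin²φ + cos²φ) = 11 (using Pythagorean identity)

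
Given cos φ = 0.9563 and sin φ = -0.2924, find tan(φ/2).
tan(φ/2) = sin φ / (1 + cos φ) = -0.1495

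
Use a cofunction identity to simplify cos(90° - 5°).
cos(90° - 5°) = sin(5°)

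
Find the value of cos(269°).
cos(269°) = -0.01745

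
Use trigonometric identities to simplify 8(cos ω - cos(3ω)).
8(cos ω - cos(3ω)) = 8(2 sin(2ω) sin ω) (using Sum-to-product)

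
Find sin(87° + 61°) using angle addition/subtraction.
sin(87° + 61°) = sin 87° cos 61° + cos 87° sin 61° = 0.5299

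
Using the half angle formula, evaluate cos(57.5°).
cos(57.5°) = √((1 + cos 115°)/2) = 0.5373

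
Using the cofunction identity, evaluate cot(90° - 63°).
cot(90° - 63°) = tan(63°) = 1.963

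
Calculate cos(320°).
cos(320°) = 0.766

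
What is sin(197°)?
sin(197°) = -0.2924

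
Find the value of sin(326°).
sin(326°) = -0.5592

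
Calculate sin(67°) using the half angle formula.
sin(67°) = √((1 - cos 134°)/2) = 0.9205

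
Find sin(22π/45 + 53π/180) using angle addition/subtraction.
sin(22π/45 + 53π/180) = sin 22π/45 cos 53π/180 + cos 22π/45 sin 53π/180 = 0.6293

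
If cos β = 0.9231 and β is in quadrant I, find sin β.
sin β = 0.3846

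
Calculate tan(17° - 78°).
tan(17° - 78°) = (tan 17° - tan 78°)/(1 + tan 17° tan 78°) = -1.804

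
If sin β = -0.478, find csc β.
csc β = 1/sin β = -2.092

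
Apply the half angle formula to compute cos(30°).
cos(30°) = √((1 + cos 60°)/2) = √3/2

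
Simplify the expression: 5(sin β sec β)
5(sin β sec β) = 5(tan β) (using Reciprocal + quotient)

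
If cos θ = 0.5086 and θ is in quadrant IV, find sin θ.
sin θ = -0.861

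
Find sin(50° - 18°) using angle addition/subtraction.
sin(50° - 18°) = sin 50° cos 18° - cos 50° sin 18° = 0.5299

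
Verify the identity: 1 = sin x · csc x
RHS = sin x · (1/sin x) = 1 = LHS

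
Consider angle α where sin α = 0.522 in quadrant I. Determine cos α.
cos α = √(1 - sin²α) = 0.8529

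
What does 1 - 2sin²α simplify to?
1 - 2sin²α = cos(2α) (using Double angle)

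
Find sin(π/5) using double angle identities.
sin(π/5) = 2 sin π/10 cos π/10 = 0.5878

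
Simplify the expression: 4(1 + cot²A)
4(1 + cot²A) = 4(csc²A) (using Pythagorean identity)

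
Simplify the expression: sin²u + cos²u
sin²u + cos²u = 1 (using Pythagorean identity)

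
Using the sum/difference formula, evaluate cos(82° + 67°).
cos(82° + 67°) = cos 82° cos 67° - sin 82° sin 67° = -0.8572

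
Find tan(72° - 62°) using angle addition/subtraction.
tan(72° - 62°) = (tan 72° - tan 62°)/(1 + tan 72° tan 62°) = 0.1763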